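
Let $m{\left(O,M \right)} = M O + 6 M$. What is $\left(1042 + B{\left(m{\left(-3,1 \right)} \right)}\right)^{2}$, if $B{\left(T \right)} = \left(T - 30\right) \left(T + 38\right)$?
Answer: $4225$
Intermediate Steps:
$m{\left(O,M \right)} = 6 M + M O$
$B{\left(T \right)} = \left(-30 + T\right) \left(38 + T\right)$
$\left(1042 + B{\left(m{\left(-3,1 \right)} \right)}\right)^{2} = \left(1042 + \left(-1140 + \left(1 \left(6 - 3\right)\right)^{2} + 8 \cdot 1 \left(6 - 3\right)\right)\right)^{2} = \left(1042 + \left(-1140 + \left(1 \cdot 3\right)^{2} + 8 \cdot 1 \cdot 3\right)\right)^{2} = \left(1042 + \left(-1140 + 3^{2} + 8 \cdot 3\right)\right)^{2} = \left(1042 + \left(-1140 + 9 + 24\right)\right)^{2} = \left(1042 - 1107\right)^{2} = \left(-65\right)^{2} = 4225$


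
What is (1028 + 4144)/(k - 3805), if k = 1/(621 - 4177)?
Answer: -18391632/13530581 ≈ -1.3593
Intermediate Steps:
k = -1/3556 (k = 1/(-3556) = -1/3556 ≈ -0.00028121)
(1028 + 4144)/(k - 3805) = (1028 + 4144)/(-1/3556 - 3805) = 5172/(-13530581/3556) = 5172*(-3556/13530581) = -18391632/13530581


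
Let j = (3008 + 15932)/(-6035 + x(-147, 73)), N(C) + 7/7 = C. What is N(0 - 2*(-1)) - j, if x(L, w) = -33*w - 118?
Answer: 13751/4281 ≈ 3.2121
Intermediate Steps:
x(L, w) = -118 - 33*w
N(C) = -1 + C
j = -9470/4281 (j = (3008 + 15932)/(-6035 + (-118 - 33*73)) = 18940/(-6035 + (-118 - 2409)) = 18940/(-6035 - 2527) = 18940/(-8562) = 18940*(-1/8562) = -9470/4281 ≈ -2.2121)
N(0 - 2*(-1)) - j = (-1 + (0 - 2*(-1))) - 1*(-9470/4281) = (-1 + (0 + 2)) + 9470/4281 = (-1 + 2) + 9470/4281 = 1 + 9470/4281 = 13751/4281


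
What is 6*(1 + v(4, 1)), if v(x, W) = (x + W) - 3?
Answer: 18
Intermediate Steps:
v(x, W) = -3 + W + x (v(x, W) = (W + x) - 3 = -3 + W + x)
6*(1 + v(4, 1)) = 6*(1 + (-3 + 1 + 4)) = 6*(1 + 2) = 6*3 = 18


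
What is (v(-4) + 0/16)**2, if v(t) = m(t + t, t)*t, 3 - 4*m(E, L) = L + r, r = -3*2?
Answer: 169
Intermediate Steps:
r = -6
m(E, L) = 9/4 - L/4 (m(E, L) = 3/4 - (L - 6)/4 = 3/4 - (-6 + L)/4 = 3/4 + (3/2 - L/4) = 9/4 - L/4)
v(t) = t*(9/4 - t/4) (v(t) = (9/4 - t/4)*t = t*(9/4 - t/4))
(v(-4) + 0/16)**2 = ((1/4)*(-4)*(9 - 1*(-4)) + 0/16)**2 = ((1/4)*(-4)*(9 + 4) + 0*(1/16))**2 = ((1/4)*(-4)*13 + 0)**2 = (-13 + 0)**2 = (-13)**2 = 169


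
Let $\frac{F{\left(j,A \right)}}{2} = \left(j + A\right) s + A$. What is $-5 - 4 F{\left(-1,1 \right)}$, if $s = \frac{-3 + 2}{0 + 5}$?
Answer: $-13$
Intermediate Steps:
$s = - \frac{1}{5} \approx -0.2$
$F{\left(j,A \right)} = - \frac{2 j}{5} + \frac{8 A}{5}$ ($F{\left(j,A \right)} = 2 \left(\left(j + A\right) \left(- \frac{1}{5}\right) + A\right) = 2 \left(\left(A + j\right) \left(- \frac{1}{5}\right) + A\right) = 2 \left(\left(- \frac{A}{5} - \frac{j}{5}\right) + A\right) = 2 \left(- \frac{j}{5} + \frac{4 A}{5}\right) = - \frac{2 j}{5} + \frac{8 A}{5}$)
$-5 - 4 F{\left(-1,1 \right)} = -5 - 4 \left(\left(- \frac{2}{5}\right) \left(-1\right) + \frac{8}{5} \cdot 1\right) = -5 - 4 \left(\frac{2}{5} + \frac{8}{5}\right) = -5 - 8 = -13$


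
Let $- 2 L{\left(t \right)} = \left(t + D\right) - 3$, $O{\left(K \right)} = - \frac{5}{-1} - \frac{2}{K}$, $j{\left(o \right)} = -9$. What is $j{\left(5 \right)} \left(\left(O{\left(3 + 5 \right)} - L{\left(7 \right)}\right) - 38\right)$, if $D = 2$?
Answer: $\frac{1089}{4} \approx 272.25$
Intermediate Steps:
$O{\left(K \right)} = 5 - \frac{2}{K}$ ($O{\left(K \right)} = \left(-5\right) \left(-1\right) - \frac{2}{K} = 5 - \frac{2}{K}$)
$L{\left(t \right)} = \frac{1}{2} - \frac{t}{2}$ ($L{\left(t \right)} = - \frac{\left(t + 2\right) - 3}{2} = - \frac{\left(2 + t\right) - 3}{2} = - \frac{-1 + t}{2} = \frac{1}{2} - \frac{t}{2}$)
$j{\left(5 \right)} \left(\left(O{\left(3 + 5 \right)} - L{\left(7 \right)}\right) - 38\right) = - 9 \left(\left(\left(5 - \frac{2}{3 + 5}\right) - \left(\frac{1}{2} - \frac{7}{2}\right)\right) - 38\right) = - 9 \left(\left(\left(5 - \frac{2}{8}\right) - \left(\frac{1}{2} - \frac{7}{2}\right)\right) - 38\right) = - 9 \left(\left(\left(5 - \frac{1}{4}\right) - -3\right) - 38\right) = - 9 \left(\left(\left(5 - \frac{1}{4}\right) + 3\right) - 38\right) = - 9 \left(\left(\frac{19}{4} + 3\right) - 38\right) = - 9 \left(\frac{31}{4} - 38\right) = \left(-9\right) \left(- \frac{121}{4}\right) = \frac{1089}{4}$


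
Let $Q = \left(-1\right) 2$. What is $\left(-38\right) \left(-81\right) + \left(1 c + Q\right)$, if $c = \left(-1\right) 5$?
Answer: $3071$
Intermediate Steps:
$Q = -2$
$c = -5$
$\left(-38\right) \left(-81\right) + \left(1 c + Q\right) = \left(-38\right) \left(-81\right) + \left(1 \left(-5\right) - 2\right) = 3078 - 7 = 3071$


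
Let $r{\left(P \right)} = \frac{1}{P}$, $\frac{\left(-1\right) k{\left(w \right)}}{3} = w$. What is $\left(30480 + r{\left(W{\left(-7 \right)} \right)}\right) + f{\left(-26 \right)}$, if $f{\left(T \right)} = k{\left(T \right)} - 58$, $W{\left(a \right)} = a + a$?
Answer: $\frac{426999}{14} \approx 30500.0$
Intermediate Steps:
$W{\left(a \right)} = 2 a$
$k{\left(w \right)} = - 3 w$
$f{\left(T \right)} = -58 - 3 T$ ($f{\left(T \right)} = - 3 T - 58 = -58 - 3 T$)
$\left(30480 + r{\left(W{\left(-7 \right)} \right)}\right) + f{\left(-26 \right)} = \left(30480 + \frac{1}{2 \left(-7\right)}\right) - -20 = \left(30480 + \frac{1}{-14}\right) + \left(-58 + 78\right) = \left(30480 - \frac{1}{14}\right) + 20 = \frac{426719}{14} + 20 = \frac{426999}{14}$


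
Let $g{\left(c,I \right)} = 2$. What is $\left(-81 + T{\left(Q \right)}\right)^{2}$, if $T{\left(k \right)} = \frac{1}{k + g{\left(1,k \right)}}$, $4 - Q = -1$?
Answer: $\frac{320356}{49} \approx 6537.9$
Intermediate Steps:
$Q = 5$ ($Q = 4 - -1 = 4 + 1 = 5$)
$T{\left(k \right)} = \frac{1}{2 + k}$ ($T{\left(k \right)} = \frac{1}{k + 2} = \frac{1}{2 + k}$)
$\left(-81 + T{\left(Q \right)}\right)^{2} = \left(-81 + \frac{1}{2 + 5}\right)^{2} = \left(-81 + \frac{1}{7}\right)^{2} = \left(- \frac{566}{7}\right)^{2} = \frac{320356}{49}$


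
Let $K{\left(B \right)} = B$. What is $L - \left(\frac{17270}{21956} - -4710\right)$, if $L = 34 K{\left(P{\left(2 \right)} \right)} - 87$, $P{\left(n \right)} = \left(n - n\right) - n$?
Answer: $- \frac{4856055}{998} \approx -4865.8$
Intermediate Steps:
$P{\left(n \right)} = - n$ ($P{\left(n \right)} = 0 - n = - n$)
$L = -155$ ($L = 34 \left(\left(-1\right) 2\right) - 87 = 34 \left(-2\right) - 87 = -68 - 87 = -155$)
$L - \left(\frac{17270}{21956} - -4710\right) = -155 - \left(\frac{17270}{21956} - -4710\right) = -155 - \left(17270 \cdot \frac{1}{21956} + 4710\right) = -155 - \left(\frac{785}{998} + 4710\right) = -155 - \frac{4701365}{998} = - \frac{4856055}{998}$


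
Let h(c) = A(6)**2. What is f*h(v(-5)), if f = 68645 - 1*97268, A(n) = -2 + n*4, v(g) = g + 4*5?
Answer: -13853532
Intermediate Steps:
v(g) = 20 + g (v(g) = g + 20 = 20 + g)
A(n) = -2 + 4*n
f = -28623 (f = 68645 - 97268 = -28623)
h(c) = 484 (h(c) = (-2 + 4*6)**2 = (-2 + 24)**2 = 22**2 = 484)
f*h(v(-5)) = -28623*484 = -13853532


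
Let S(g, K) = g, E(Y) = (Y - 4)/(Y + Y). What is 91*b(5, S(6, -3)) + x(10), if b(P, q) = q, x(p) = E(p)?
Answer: 5463/10 ≈ 546.30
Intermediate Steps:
E(Y) = (-4 + Y)/(2*Y) (E(Y) = (-4 + Y)/((2*Y)) = (-4 + Y)*(1/(2*Y)) = (-4 + Y)/(2*Y))
x(p) = (-4 + p)/(2*p)
91*b(5, S(6, -3)) + x(10) = 91*6 + (½)*(-4 + 10)/10 = 546 + (½)*(⅒)*6 = 546 + 3/10 = 5463/10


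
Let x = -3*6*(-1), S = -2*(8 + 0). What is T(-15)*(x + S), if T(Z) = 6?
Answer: 12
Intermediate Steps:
S = -16 (S = -2*8 = -16)
x = 18 (x = -18*(-1) = 18)
T(-15)*(x + S) = 6*(18 - 16) = 6*2 = 12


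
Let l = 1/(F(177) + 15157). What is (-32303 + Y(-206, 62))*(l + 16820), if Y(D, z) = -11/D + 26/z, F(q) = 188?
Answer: -17747494361869013/32664390 ≈ -5.4333e+8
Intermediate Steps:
l = 1/15345 (l = 1/(188 + 15157) = 1/15345 ≈ 6.5168e-5)
(-32303 + Y(-206, 62))*(l + 16820) = (-32303 + (-11/(-206) + 26/62))*(1/15345 + 16820) = (-32303 + (-11*(-1/206) + 26*(1/62)))*(258102901/15345) = (-32303 + (11/206 + 13/31))*(258102901/15345) = (-32303 + 3019/6386)*(258102901/15345) = -206283939/6386*258102901/15345 = -17747494361869013/32664390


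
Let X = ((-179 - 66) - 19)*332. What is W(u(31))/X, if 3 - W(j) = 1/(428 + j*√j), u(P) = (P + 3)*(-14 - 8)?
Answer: -314019025/9174382960512 + 17*I*√187/417017407296 ≈ -3.4228e-5 + 5.5746e-10*I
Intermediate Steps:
u(P) = -66 - 22*P (u(P) = (3 + P)*(-22) = -66 - 22*P)
W(j) = 3 - 1/(428 + j^(3/2)) (W(j) = 3 - 1/(428 + j*√j) = 3 - 1/(428 + j^(3/2)))
X = -87648 (X = (-245 - 19)*332 = -264*332 = -87648)
W(u(31))/X = ((1283 + 3*(-66 - 22*31)^(3/2))/(428 + (-66 - 22*31)^(3/2)))/(-87648) = ((1283 + 3*(-66 - 682)^(3/2))/(428 + (-66 - 682)^(3/2)))*(-1/87648) = ((1283 + 3*(-748)^(3/2))/(428 + (-748)^(3/2)))*(-1/87648) = ((1283 + 3*(-1496*I*√187))/(428 - 1496*I*√187))*(-1/87648) = ((1283 - 4488*I*√187)/(428 - 1496*I*√187))*(-1/87648) = -(1283 - 4488*I*√187)/(87648*(428 - 1496*I*√187))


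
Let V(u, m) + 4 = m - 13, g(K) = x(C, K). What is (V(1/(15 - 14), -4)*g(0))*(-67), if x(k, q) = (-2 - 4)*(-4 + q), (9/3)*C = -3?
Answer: 33768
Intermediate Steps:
C = -1 (C = (⅓)*(-3) = -1)
x(k, q) = 24 - 6*q (x(k, q) = -6*(-4 + q) = 24 - 6*q)
g(K) = 24 - 6*K
V(u, m) = -17 + m (V(u, m) = -4 + (m - 13) = -4 + (-13 + m) = -17 + m)
(V(1/(15 - 14), -4)*g(0))*(-67) = ((-17 - 4)*(24 - 6*0))*(-67) = -21*(24 + 0)*(-67) = -21*24*(-67) = -504*(-67) = 33768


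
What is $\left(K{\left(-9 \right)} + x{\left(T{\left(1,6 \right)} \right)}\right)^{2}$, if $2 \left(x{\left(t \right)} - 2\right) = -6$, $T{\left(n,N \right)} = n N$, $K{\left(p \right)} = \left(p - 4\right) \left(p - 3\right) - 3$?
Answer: $23104$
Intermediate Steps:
$K{\left(p \right)} = -3 + \left(-4 + p\right) \left(-3 + p\right)$ ($K{\left(p \right)} = \left(-4 + p\right) \left(-3 + p\right) - 3 = -3 + \left(-4 + p\right) \left(-3 + p\right)$)
$T{\left(n,N \right)} = N n$
$x{\left(t \right)} = -1$ ($x{\left(t \right)} = 2 + \frac{1}{2} \left(-6\right) = 2 - 3 = -1$)
$\left(K{\left(-9 \right)} + x{\left(T{\left(1,6 \right)} \right)}\right)^{2} = \left(\left(9 + \left(-9\right)^{2} - -63\right) - 1\right)^{2} = \left(\left(9 + 81 + 63\right) - 1\right)^{2} = \left(153 - 1\right)^{2} = 152^{2} = 23104$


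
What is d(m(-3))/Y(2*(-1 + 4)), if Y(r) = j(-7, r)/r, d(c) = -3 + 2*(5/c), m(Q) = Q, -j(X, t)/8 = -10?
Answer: -19/40 ≈ -0.47500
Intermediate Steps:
j(X, t) = 80 (j(X, t) = -8*(-10) = 80)
d(c) = -3 + 10/c
Y(r) = 80/r
d(m(-3))/Y(2*(-1 + 4)) = (-3 + 10/(-3))/((80/((2*(-1 + 4))))) = (-3 + 10*(-⅓))/((80/((2*3)))) = (-3 - 10/3)/((80/6)) = -19/(3*(80*(⅙))) = -19/(3*40/3) = -19/3*3/40 = -19/40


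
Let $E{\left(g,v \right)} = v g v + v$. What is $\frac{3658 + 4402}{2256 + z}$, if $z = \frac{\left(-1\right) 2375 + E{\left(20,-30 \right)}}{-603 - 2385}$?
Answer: $\frac{24083280}{6725333} \approx 3.581$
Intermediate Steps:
$E{\left(g,v \right)} = v + g v^{2}$ ($E{\left(g,v \right)} = g v v + v = g v^{2} + v = v + g v^{2}$)
$z = - \frac{15595}{2988}$ ($z = \frac{\left(-1\right) 2375 - 30 \left(1 + 20 \left(-30\right)\right)}{-603 - 2385} = \frac{-2375 - 30 \left(1 - 600\right)}{-2988} = \left(-2375 - -17970\right) \left(- \frac{1}{2988}\right) = \left(-2375 + 17970\right) \left(- \frac{1}{2988}\right) = 15595 \left(- \frac{1}{2988}\right) = - \frac{15595}{2988} \approx -5.2192$)
$\frac{3658 + 4402}{2256 + z} = \frac{3658 + 4402}{2256 - \frac{15595}{2988}} = \frac{8060}{\frac{6725333}{2988}} = 8060 \cdot \frac{2988}{6725333} = \frac{24083280}{6725333}$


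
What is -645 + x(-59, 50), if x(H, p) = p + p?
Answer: -545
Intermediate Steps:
x(H, p) = 2*p
-645 + x(-59, 50) = -645 + 2*50 = -645 + 100 = -545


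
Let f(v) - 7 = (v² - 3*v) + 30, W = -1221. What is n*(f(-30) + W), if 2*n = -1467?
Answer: 142299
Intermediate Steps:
n = -1467/2 (n = (½)*(-1467) = -1467/2 ≈ -733.50)
f(v) = 37 + v² - 3*v (f(v) = 7 + ((v² - 3*v) + 30) = 7 + (30 + v² - 3*v) = 37 + v² - 3*v)
n*(f(-30) + W) = -1467*((37 + (-30)² - 3*(-30)) - 1221)/2 = -1467*((37 + 900 + 90) - 1221)/2 = -1467*(1027 - 1221)/2 = -1467/2*(-194) = 142299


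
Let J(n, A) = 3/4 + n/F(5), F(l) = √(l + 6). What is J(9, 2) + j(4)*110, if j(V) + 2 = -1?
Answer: -1317/4 + 9*√11/11 ≈ -326.54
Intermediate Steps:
j(V) = -3 (j(V) = -2 - 1 = -3)
F(l) = √(6 + l)
J(n, A) = ¾ + n*√11/11 (J(n, A) = 3/4 + n/(√(6 + 5)) = 3*(¼) + n/(√11) = ¾ + n*(√11/11) = ¾ + n*√11/11)
J(9, 2) + j(4)*110 = (¾ + (1/11)*9*√11) - 3*110 = (¾ + 9*√11/11) - 330 = -1317/4 + 9*√11/11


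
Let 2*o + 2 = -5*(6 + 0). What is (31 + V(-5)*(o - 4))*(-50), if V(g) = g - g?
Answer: -1550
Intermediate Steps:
V(g) = 0
o = -16 (o = -1 + (-5*(6 + 0))/2 = -1 + (-5*6)/2 = -1 + (½)*(-30) = -1 - 15 = -16)
(31 + V(-5)*(o - 4))*(-50) = (31 + 0*(-16 - 4))*(-50) = (31 + 0*(-20))*(-50) = (31 + 0)*(-50) = 31*(-50) = -1550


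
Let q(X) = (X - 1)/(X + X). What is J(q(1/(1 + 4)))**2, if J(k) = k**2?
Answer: 16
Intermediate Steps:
q(X) = (-1 + X)/(2*X) (q(X) = (-1 + X)/((2*X)) = (-1 + X)*(1/(2*X)) = (-1 + X)/(2*X))
J(q(1/(1 + 4)))**2 = (((-1 + 1/(1 + 4))/(2*(1/(1 + 4))))**2)**2 = (((-1 + 1/5)/(2*(1/5)))**2)**2 = (((1/2)*5*(-4/5))**2)**2 = ((-2)**2)**2 = 4**2 = 16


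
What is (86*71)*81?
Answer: 494586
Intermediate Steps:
(86*71)*81 = 6106*81 = 494586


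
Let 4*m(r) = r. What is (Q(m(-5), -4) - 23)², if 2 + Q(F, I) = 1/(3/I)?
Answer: 6241/9 ≈ 693.44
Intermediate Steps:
m(r) = r/4
Q(F, I) = -2 + I/3 (Q(F, I) = -2 + 1/(3/I) = -2 + I/3)
(Q(m(-5), -4) - 23)² = ((-2 + (⅓)*(-4)) - 23)² = ((-2 - 4/3) - 23)² = (-10/3 - 23)² = (-79/3)² = 6241/9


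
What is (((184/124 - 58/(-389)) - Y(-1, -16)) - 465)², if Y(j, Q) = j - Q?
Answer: 33277069002384/145419481 ≈ 2.2884e+5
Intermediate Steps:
(((184/124 - 58/(-389)) - Y(-1, -16)) - 465)² = (((184/124 - 58/(-389)) - (-1 - 1*(-16))) - 465)² = (((184*(1/124) - 58*(-1/389)) - (-1 + 16)) - 465)² = (((46/31 + 58/389) - 1*15) - 465)² = ((19692/12059 - 15) - 465)² = (-161193/12059 - 465)² = (-5768628/12059)² = 33277069002384/145419481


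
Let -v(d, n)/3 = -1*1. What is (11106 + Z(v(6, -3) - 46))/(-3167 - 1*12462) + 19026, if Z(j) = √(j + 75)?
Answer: 297346248/15629 - 4*√2/15629 ≈ 19025.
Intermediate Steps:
v(d, n) = 3 (v(d, n) = -(-3) = -3*(-1) = 3)
Z(j) = √(75 + j)
(11106 + Z(v(6, -3) - 46))/(-3167 - 1*12462) + 19026 = (11106 + √(75 + (3 - 46)))/(-3167 - 1*12462) + 19026 = (11106 + √(75 - 43))/(-3167 - 12462) + 19026 = (11106 + √32)/(-15629) + 19026 = (11106 + 4*√2)*(-1/15629) + 19026 = (-11106/15629 - 4*√2/15629) + 19026 = 297346248/15629 - 4*√2/15629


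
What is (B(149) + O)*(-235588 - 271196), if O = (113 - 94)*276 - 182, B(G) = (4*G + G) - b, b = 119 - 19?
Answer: -2892216288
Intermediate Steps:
b = 100
B(G) = -100 + 5*G (B(G) = (4*G + G) - 1*100 = 5*G - 100 = -100 + 5*G)
O = 5062 (O = 19*276 - 182 = 5244 - 182 = 5062)
(B(149) + O)*(-235588 - 271196) = ((-100 + 5*149) + 5062)*(-235588 - 271196) = ((-100 + 745) + 5062)*(-506784) = (645 + 5062)*(-506784) = 5707*(-506784) = -2892216288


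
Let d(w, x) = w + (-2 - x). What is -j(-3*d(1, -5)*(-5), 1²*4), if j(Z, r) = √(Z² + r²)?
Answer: -4*√226 ≈ -60.133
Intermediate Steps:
d(w, x) = -2 + w - x
-j(-3*d(1, -5)*(-5), 1²*4) = -√((-3*(-2 + 1 - 1*(-5))*(-5))² + (1²*4)²) = -√((-3*(-2 + 1 + 5)*(-5))² + (1*4)²) = -√((-3*4*(-5))² + 4²) = -√((-12*(-5))² + 16) = -√(60² + 16) = -√(3600 + 16) = -√3616 = -4*√226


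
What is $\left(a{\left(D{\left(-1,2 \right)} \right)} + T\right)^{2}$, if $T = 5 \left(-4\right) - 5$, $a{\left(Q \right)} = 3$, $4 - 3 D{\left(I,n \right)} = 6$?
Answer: $484$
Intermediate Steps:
$D{\left(I,n \right)} = - \frac{2}{3}$ ($D{\left(I,n \right)} = \frac{4}{3} - 2 = - \frac{2}{3}$)
$T = -25$ ($T = -20 - 5 = -25$)
$\left(a{\left(D{\left(-1,2 \right)} \right)} + T\right)^{2} = \left(3 - 25\right)^{2} = \left(-22\right)^{2} = 484$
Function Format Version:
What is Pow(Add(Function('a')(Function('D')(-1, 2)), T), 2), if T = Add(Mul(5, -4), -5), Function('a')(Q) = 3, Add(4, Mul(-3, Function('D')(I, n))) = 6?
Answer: 484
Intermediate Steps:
Function('D')(I, n) = Rational(-2, 3) (Function('D')(I, n) = Add(Rational(4, 3), Mul(Rational(-1, 3), 6)) = Add(Rational(4, 3), -2) = Rational(-2, 3))
T = -25 (T = Add(-20, -5) = -25)
Pow(Add(Function('a')(Function('D')(-1, 2)), T), 2) = Pow(Add(3, -25), 2) = Pow(-22, 2) = 484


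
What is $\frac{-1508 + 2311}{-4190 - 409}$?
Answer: $- \frac{11}{63} \approx -0.1746$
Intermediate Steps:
$\frac{-1508 + 2311}{-4190 - 409} = \frac{803}{-4599} = 803 \left(- \frac{1}{4599}\right) = - \frac{11}{63}$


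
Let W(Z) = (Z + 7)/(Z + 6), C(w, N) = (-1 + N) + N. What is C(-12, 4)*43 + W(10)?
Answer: 4833/16 ≈ 302.06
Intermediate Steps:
C(w, N) = -1 + 2*N
W(Z) = (7 + Z)/(6 + Z)
C(-12, 4)*43 + W(10) = (-1 + 2*4)*43 + (7 + 10)/(6 + 10) = (-1 + 8)*43 + 17/16 = 7*43 + (1/16)*17 = 301 + 17/16 = 4833/16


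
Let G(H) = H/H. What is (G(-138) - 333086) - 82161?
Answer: -415246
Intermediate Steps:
G(H) = 1
(G(-138) - 333086) - 82161 = (1 - 333086) - 82161 = -333085 - 82161 = -415246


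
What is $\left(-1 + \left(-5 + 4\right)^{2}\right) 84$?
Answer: $0$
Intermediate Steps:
$\left(-1 + \left(-5 + 4\right)^{2}\right) 84 = \left(-1 + \left(-1\right)^{2}\right) 84 = \left(-1 + 1\right) 84 = 0 \cdot 84 = 0$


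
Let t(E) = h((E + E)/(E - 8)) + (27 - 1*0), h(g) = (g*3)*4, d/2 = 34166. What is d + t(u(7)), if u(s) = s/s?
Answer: 478489/7 ≈ 68356.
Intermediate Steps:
u(s) = 1
d = 68332 (d = 2*34166 = 68332)
h(g) = 12*g (h(g) = (3*g)*4 = 12*g)
t(E) = 27 + 24*E/(-8 + E) (t(E) = 12*((E + E)/(E - 8)) + (27 - 1*0) = 12*((2*E)/(-8 + E)) + (27 + 0) = 12*(2*E/(-8 + E)) + 27 = 24*E/(-8 + E) + 27 = 27 + 24*E/(-8 + E))
d + t(u(7)) = 68332 + 3*(-72 + 17*1)/(-8 + 1) = 68332 + 3*(-72 + 17)/(-7) = 68332 + 3*(-⅐)*(-55) = 68332 + 165/7 = 478489/7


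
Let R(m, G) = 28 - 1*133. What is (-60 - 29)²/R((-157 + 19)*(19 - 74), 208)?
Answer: -7921/105 ≈ -75.438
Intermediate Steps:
R(m, G) = -105 (R(m, G) = 28 - 133 = -105)
(-60 - 29)²/R((-157 + 19)*(19 - 74), 208) = (-60 - 29)²/(-105) = (-89)²*(-1/105) = 7921*(-1/105) = -7921/105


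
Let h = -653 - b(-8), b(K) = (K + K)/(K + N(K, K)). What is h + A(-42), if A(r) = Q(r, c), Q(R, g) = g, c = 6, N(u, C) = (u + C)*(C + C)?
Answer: -20055/31 ≈ -646.94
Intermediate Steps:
N(u, C) = 2*C*(C + u) (N(u, C) = (C + u)*(2*C) = 2*C*(C + u))
b(K) = 2*K/(K + 4*K²) (b(K) = (K + K)/(K + 2*K*(K + K)) = (2*K)/(K + 2*K*(2*K)) = (2*K)/(K + 4*K²) = 2*K/(K + 4*K²))
A(r) = 6
h = -20241/31 (h = -653 - 2/(1 + 4*(-8)) = -653 - 2/(1 - 32) = -653 - 2/(-31) = -653 - 2*(-1)/31 = -653 - 1*(-2/31) = -653 + 2/31 = -20241/31 ≈ -652.94)
h + A(-42) = -20241/31 + 6 = -20055/31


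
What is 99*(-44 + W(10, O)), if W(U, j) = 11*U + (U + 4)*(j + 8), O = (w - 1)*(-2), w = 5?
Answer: 6534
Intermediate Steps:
O = -8 (O = (5 - 1)*(-2) = 4*(-2) = -8)
W(U, j) = 11*U + (4 + U)*(8 + j)
99*(-44 + W(10, O)) = 99*(-44 + (32 + 4*(-8) + 19*10 + 10*(-8))) = 99*(-44 + (32 - 32 + 190 - 80)) = 99*(-44 + 110) = 99*66 = 6534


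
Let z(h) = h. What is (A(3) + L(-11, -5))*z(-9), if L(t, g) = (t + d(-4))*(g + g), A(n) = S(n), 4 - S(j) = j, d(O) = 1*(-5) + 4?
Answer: -1089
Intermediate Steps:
d(O) = -1 (d(O) = -5 + 4 = -1)
S(j) = 4 - j
A(n) = 4 - n
L(t, g) = 2*g*(-1 + t) (L(t, g) = (t - 1)*(g + g) = (-1 + t)*(2*g) = 2*g*(-1 + t))
(A(3) + L(-11, -5))*z(-9) = ((4 - 1*3) + 2*(-5)*(-1 - 11))*(-9) = ((4 - 3) + 2*(-5)*(-12))*(-9) = (1 + 120)*(-9) = 121*(-9) = -1089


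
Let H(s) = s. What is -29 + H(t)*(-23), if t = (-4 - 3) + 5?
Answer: 17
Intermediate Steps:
t = -2 (t = -7 + 5 = -2)
-29 + H(t)*(-23) = -29 - 2*(-23) = -29 + 46 = 17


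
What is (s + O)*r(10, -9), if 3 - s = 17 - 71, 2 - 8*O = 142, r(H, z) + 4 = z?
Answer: -1027/2 ≈ -513.50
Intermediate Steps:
r(H, z) = -4 + z
O = -35/2 (O = ¼ - ⅛*142 = ¼ - 71/4 = -35/2 ≈ -17.500)
s = 57 (s = 3 - (17 - 71) = 3 - 1*(-54) = 3 + 54 = 57)
(s + O)*r(10, -9) = (57 - 35/2)*(-4 - 9) = (79/2)*(-13) = -1027/2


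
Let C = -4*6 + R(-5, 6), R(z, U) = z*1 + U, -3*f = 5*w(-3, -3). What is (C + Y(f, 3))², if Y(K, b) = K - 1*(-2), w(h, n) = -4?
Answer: 1849/9 ≈ 205.44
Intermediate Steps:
f = 20/3 (f = -5*(-4)/3 = -⅓*(-20) = 20/3 ≈ 6.6667)
Y(K, b) = 2 + K (Y(K, b) = K + 2 = 2 + K)
R(z, U) = U + z (R(z, U) = z + U = U + z)
C = -23 (C = -4*6 + (6 - 5) = -24 + 1 = -23)
(C + Y(f, 3))² = (-23 + (2 + 20/3))² = (-23 + 26/3)² = (-43/3)² = 1849/9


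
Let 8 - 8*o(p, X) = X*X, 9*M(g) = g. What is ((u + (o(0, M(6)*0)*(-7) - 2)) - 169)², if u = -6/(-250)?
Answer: 494929009/15625 ≈ 31675.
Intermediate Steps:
M(g) = g/9
u = 3/125 (u = -6*(-1/250) = 3/125 ≈ 0.024000)
o(p, X) = 1 - X²/8 (o(p, X) = 1 - X*X/8 = 1 - X²/8)
((u + (o(0, M(6)*0)*(-7) - 2)) - 169)² = ((3/125 + ((1 - (((⅑)*6)*0)²/8)*(-7) - 2)) - 169)² = ((3/125 + ((1 - ((⅔)*0)²/8)*(-7) - 2)) - 169)² = ((3/125 + ((1 - ⅛*0²)*(-7) - 2)) - 169)² = ((3/125 + ((1 - ⅛*0)*(-7) - 2)) - 169)² = ((3/125 + ((1 + 0)*(-7) - 2)) - 169)² = ((3/125 + (1*(-7) - 2)) - 169)² = ((3/125 + (-7 - 2)) - 169)² = ((3/125 - 9) - 169)² = (-1122/125 - 169)² = (-22247/125)² = 494929009/15625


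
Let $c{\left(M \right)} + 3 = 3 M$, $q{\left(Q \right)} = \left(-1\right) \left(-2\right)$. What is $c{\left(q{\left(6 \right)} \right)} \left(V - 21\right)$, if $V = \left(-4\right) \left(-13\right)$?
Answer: $93$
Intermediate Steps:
$q{\left(Q \right)} = 2$
$V = 52$
$c{\left(M \right)} = -3 + 3 M$
$c{\left(q{\left(6 \right)} \right)} \left(V - 21\right) = \left(-3 + 3 \cdot 2\right) \left(52 - 21\right) = \left(-3 + 6\right) \left(52 - 21\right) = 3 \cdot 31 = 93$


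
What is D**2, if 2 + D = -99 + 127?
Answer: 676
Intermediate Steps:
D = 26 (D = -2 + (-99 + 127) = -2 + 28 = 26)
D**2 = 26**2 = 676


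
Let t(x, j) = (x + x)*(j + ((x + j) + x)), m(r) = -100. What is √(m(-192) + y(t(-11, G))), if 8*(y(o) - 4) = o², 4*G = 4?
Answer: 2*√6026 ≈ 155.25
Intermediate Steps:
G = 1 (G = (¼)*4 = 1)
t(x, j) = 2*x*(2*j + 2*x) (t(x, j) = (2*x)*(j + ((j + x) + x)) = (2*x)*(j + (j + 2*x)) = (2*x)*(2*j + 2*x) = 2*x*(2*j + 2*x))
y(o) = 4 + o²/8
√(m(-192) + y(t(-11, G))) = √(-100 + (4 + (4*(-11)*(1 - 11))²/8)) = √(-100 + (4 + (4*(-11)*(-10))²/8)) = √(-100 + (4 + (⅛)*440²)) = √(-100 + (4 + (⅛)*193600)) = √(-100 + (4 + 24200)) = √(-100 + 24204) = √24104 = 2*√6026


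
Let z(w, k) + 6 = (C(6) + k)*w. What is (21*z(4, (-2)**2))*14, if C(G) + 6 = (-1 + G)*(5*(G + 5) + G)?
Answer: 354564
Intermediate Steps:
C(G) = -6 + (-1 + G)*(25 + 6*G) (C(G) = -6 + (-1 + G)*(5*(G + 5) + G) = -6 + (-1 + G)*(5*(5 + G) + G) = -6 + (-1 + G)*((25 + 5*G) + G) = -6 + (-1 + G)*(25 + 6*G))
z(w, k) = -6 + w*(299 + k) (z(w, k) = -6 + ((-31 + 6*6**2 + 19*6) + k)*w = -6 + ((-31 + 6*36 + 114) + k)*w = -6 + ((-31 + 216 + 114) + k)*w = -6 + (299 + k)*w = -6 + w*(299 + k))
(21*z(4, (-2)**2))*14 = (21*(-6 + 299*4 + (-2)**2*4))*14 = (21*(-6 + 1196 + 4*4))*14 = (21*(-6 + 1196 + 16))*14 = (21*1206)*14 = 25326*14 = 354564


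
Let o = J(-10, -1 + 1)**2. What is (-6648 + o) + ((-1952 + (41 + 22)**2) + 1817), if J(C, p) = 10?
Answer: -2714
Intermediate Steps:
o = 100 (o = 10**2 = 100)
(-6648 + o) + ((-1952 + (41 + 22)**2) + 1817) = (-6648 + 100) + ((-1952 + (41 + 22)**2) + 1817) = -6548 + ((-1952 + 63**2) + 1817) = -6548 + ((-1952 + 3969) + 1817) = -6548 + (2017 + 1817) = -6548 + 3834 = -2714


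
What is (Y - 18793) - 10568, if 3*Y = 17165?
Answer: -70918/3 ≈ -23639.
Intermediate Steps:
Y = 17165/3 (Y = (⅓)*17165 = 17165/3 ≈ 5721.7)
(Y - 18793) - 10568 = (17165/3 - 18793) - 10568 = -39214/3 - 10568 = -70918/3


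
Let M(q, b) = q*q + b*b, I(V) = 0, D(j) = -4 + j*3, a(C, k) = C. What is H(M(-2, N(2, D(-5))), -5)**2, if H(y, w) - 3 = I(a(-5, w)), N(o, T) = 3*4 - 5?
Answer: 9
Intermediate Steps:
D(j) = -4 + 3*j
N(o, T) = 7 (N(o, T) = 12 - 5 = 7)
M(q, b) = b**2 + q**2 (M(q, b) = q**2 + b**2 = b**2 + q**2)
H(y, w) = 3 (H(y, w) = 3 + 0 = 3)
H(M(-2, N(2, D(-5))), -5)**2 = 3**2 = 9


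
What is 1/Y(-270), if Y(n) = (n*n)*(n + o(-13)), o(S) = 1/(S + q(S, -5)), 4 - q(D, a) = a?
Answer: -1/19701225 ≈ -5.0758e-8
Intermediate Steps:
q(D, a) = 4 - a
o(S) = 1/(9 + S) (o(S) = 1/(S + (4 - 1*(-5))) = 1/(S + (4 + 5)) = 1/(S + 9) = 1/(9 + S))
Y(n) = n²*(-¼ + n) (Y(n) = (n*n)*(n + 1/(9 - 13)) = n²*(n + 1/(-4)) = n²*(n - ¼) = n²*(-¼ + n))
1/Y(-270) = 1/((-270)²*(-¼ - 270)) = 1/(72900*(-1081/4)) = 1/(-19701225) = -1/19701225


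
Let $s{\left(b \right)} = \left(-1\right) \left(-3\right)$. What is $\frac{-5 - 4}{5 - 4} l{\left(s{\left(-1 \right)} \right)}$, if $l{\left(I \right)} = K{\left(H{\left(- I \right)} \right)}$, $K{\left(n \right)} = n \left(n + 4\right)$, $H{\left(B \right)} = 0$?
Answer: $0$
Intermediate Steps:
$K{\left(n \right)} = n \left(4 + n\right)$
$s{\left(b \right)} = 3$
$l{\left(I \right)} = 0$ ($l{\left(I \right)} = 0 \left(4 + 0\right) = 0 \cdot 4 = 0$)
$\frac{-5 - 4}{5 - 4} l{\left(s{\left(-1 \right)} \right)} = \frac{-5 - 4}{5 - 4} \cdot 0 = - \frac{9}{1} \cdot 0 = \left(-9\right) 1 \cdot 0 = \left(-9\right) 0 = 0$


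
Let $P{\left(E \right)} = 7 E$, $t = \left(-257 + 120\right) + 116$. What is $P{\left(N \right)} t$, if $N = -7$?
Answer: $1029$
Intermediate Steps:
$t = -21$ ($t = -137 + 116 = -21$)
$P{\left(N \right)} t = 7 \left(-7\right) \left(-21\right) = \left(-49\right) \left(-21\right) = 1029$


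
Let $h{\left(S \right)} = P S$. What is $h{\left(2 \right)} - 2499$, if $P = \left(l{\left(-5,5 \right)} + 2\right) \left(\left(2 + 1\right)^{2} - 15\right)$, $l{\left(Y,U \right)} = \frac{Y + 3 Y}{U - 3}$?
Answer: $-2403$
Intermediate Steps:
$l{\left(Y,U \right)} = \frac{4 Y}{-3 + U}$
$P = 48$ ($P = \left(4 \left(-5\right) \frac{1}{-3 + 5} + 2\right) \left(\left(2 + 1\right)^{2} - 15\right) = \left(4 \left(-5\right) \frac{1}{2} + 2\right) \left(3^{2} - 15\right) = \left(4 \left(-5\right) \frac{1}{2} + 2\right) \left(9 - 15\right) = \left(-10 + 2\right) \left(-6\right) = \left(-8\right) \left(-6\right) = 48$)
$h{\left(S \right)} = 48 S$
$h{\left(2 \right)} - 2499 = 48 \cdot 2 - 2499 = 96 - 2499 = -2403$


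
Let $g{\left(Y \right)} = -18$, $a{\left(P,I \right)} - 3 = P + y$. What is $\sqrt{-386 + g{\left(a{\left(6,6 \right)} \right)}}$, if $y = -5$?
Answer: $2 i \sqrt{101} \approx 20.1 i$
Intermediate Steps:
$a{\left(P,I \right)} = -2 + P$ ($a{\left(P,I \right)} = 3 + \left(P - 5\right) = 3 + \left(-5 + P\right) = -2 + P$)
$\sqrt{-386 + g{\left(a{\left(6,6 \right)} \right)}} = \sqrt{-386 - 18} = \sqrt{-404} = 2 i \sqrt{101}$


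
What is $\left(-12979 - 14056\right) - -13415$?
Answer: $-13620$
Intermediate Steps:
$\left(-12979 - 14056\right) - -13415 = \left(-12979 - 14056\right) + 13415 = -27035 + 13415 = -13620$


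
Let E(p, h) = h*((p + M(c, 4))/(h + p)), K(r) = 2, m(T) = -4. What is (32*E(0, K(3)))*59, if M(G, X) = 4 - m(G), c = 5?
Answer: 15104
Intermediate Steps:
M(G, X) = 8 (M(G, X) = 4 - 1*(-4) = 4 + 4 = 8)
E(p, h) = h*(8 + p)/(h + p) (E(p, h) = h*((p + 8)/(h + p)) = h*((8 + p)/(h + p)) = h*(8 + p)/(h + p))
(32*E(0, K(3)))*59 = (32*(2*(8 + 0)/(2 + 0)))*59 = (32*(2*8/2))*59 = (32*(2*(½)*8))*59 = (32*8)*59 = 256*59 = 15104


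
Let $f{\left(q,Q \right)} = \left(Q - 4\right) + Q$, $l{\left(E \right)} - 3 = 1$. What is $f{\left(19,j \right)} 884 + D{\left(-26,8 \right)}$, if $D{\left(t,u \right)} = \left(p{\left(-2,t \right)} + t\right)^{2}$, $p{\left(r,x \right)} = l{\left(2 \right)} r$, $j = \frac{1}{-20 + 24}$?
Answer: $-1938$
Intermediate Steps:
$j = \frac{1}{4} \approx 0.25$
$l{\left(E \right)} = 4$ ($l{\left(E \right)} = 3 + 1 = 4$)
$p{\left(r,x \right)} = 4 r$
$D{\left(t,u \right)} = \left(-8 + t\right)^{2}$ ($D{\left(t,u \right)} = \left(4 \left(-2\right) + t\right)^{2} = \left(-8 + t\right)^{2}$)
$f{\left(q,Q \right)} = -4 + 2 Q$ ($f{\left(q,Q \right)} = \left(-4 + Q\right) + Q = -4 + 2 Q$)
$f{\left(19,j \right)} 884 + D{\left(-26,8 \right)} = \left(-4 + 2 \cdot \frac{1}{4}\right) 884 + \left(-8 - 26\right)^{2} = \left(-4 + \frac{1}{2}\right) 884 + \left(-34\right)^{2} = \left(- \frac{7}{2}\right) 884 + 1156 = -3094 + 1156 = -1938$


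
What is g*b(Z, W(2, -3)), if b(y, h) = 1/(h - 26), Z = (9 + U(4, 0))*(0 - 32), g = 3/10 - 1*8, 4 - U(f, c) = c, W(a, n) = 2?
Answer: 77/240 ≈ 0.32083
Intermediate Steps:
U(f, c) = 4 - c
g = -77/10 (g = 3*(⅒) - 8 = 3/10 - 8 = -77/10 ≈ -7.7000)
Z = -416 (Z = (9 + (4 - 1*0))*(0 - 32) = (9 + (4 + 0))*(-32) = (9 + 4)*(-32) = 13*(-32) = -416)
b(y, h) = 1/(-26 + h)
g*b(Z, W(2, -3)) = -77/(10*(-26 + 2)) = -77/10/(-24) = -77/10*(-1/24) = 77/240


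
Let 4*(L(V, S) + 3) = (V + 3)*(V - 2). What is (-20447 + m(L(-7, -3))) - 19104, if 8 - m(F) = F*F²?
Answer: -39759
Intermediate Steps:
L(V, S) = -3 + (-2 + V)*(3 + V)/4 (L(V, S) = -3 + ((V + 3)*(V - 2))/4 = -3 + ((3 + V)*(-2 + V))/4 = -3 + ((-2 + V)*(3 + V))/4 = -3 + (-2 + V)*(3 + V)/4)
m(F) = 8 - F³ (m(F) = 8 - F*F² = 8 - F³)
(-20447 + m(L(-7, -3))) - 19104 = (-20447 + (8 - (-9/2 + (¼)*(-7) + (¼)*(-7)²)³)) - 19104 = (-20447 + (8 - (-9/2 - 7/4 + (¼)*49)³)) - 19104 = (-20447 + (8 - (-9/2 - 7/4 + 49/4)³)) - 19104 = (-20447 + (8 - 1*6³)) - 19104 = (-20447 + (8 - 1*216)) - 19104 = (-20447 + (8 - 216)) - 19104 = (-20447 - 208) - 19104 = -20655 - 19104 = -39759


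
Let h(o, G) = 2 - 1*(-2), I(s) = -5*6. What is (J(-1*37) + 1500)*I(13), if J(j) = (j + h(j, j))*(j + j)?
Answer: -118260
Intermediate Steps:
I(s) = -30
h(o, G) = 4 (h(o, G) = 2 + 2 = 4)
J(j) = 2*j*(4 + j) (J(j) = (j + 4)*(j + j) = (4 + j)*(2*j) = 2*j*(4 + j))
(J(-1*37) + 1500)*I(13) = (2*(-1*37)*(4 - 1*37) + 1500)*(-30) = (2*(-37)*(4 - 37) + 1500)*(-30) = (2*(-37)*(-33) + 1500)*(-30) = (2442 + 1500)*(-30) = 3942*(-30) = -118260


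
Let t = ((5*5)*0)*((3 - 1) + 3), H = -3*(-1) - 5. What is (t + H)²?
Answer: 4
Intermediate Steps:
H = -2 (H = 3 - 5 = -2)
t = 0 (t = (25*0)*(2 + 3) = 0*5 = 0)
(t + H)² = (0 - 2)² = (-2)² = 4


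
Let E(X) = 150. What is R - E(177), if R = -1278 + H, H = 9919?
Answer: 8491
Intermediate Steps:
R = 8641 (R = -1278 + 9919 = 8641)
R - E(177) = 8641 - 1*150 = 8641 - 150 = 8491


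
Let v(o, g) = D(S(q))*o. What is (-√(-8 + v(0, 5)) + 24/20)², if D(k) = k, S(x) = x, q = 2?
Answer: -164/25 - 24*I*√2/5 ≈ -6.56 - 6.7882*I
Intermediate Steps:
v(o, g) = 2*o
(-√(-8 + v(0, 5)) + 24/20)² = (-√(-8 + 2*0) + 24/20)² = (-√(-8 + 0) + 24*(1/20))² = (-√(-8) + 6/5)² = (-2*I*√2 + 6/5)² = (6/5 - 2*I*√2)²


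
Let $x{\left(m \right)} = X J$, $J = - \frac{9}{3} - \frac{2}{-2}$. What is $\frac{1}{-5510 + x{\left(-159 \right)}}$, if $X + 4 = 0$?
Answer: $- \frac{1}{5502} \approx -0.00018175$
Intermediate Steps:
$J = -2$ ($J = \left(-9\right) \frac{1}{3} - -1 = -3 + 1 = -2$)
$X = -4$ ($X = -4 + 0 = -4$)
$x{\left(m \right)} = 8$ ($x{\left(m \right)} = \left(-4\right) \left(-2\right) = 8$)
$\frac{1}{-5510 + x{\left(-159 \right)}} = \frac{1}{-5510 + 8} = \frac{1}{-5502} = - \frac{1}{5502}$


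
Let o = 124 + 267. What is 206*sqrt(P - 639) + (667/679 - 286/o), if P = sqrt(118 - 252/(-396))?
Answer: 66603/265489 + 206*sqrt(-77319 + 33*sqrt(1595))/11 ≈ 0.25087 + 5162.8*I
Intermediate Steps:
o = 391
P = 3*sqrt(1595)/11 (P = sqrt(118 - 252*(-1/396)) = sqrt(118 + 7/11) = sqrt(1305/11) = 3*sqrt(1595)/11 ≈ 10.892)
206*sqrt(P - 639) + (667/679 - 286/o) = 206*sqrt(3*sqrt(1595)/11 - 639) + (667/679 - 286/391) = 206*sqrt(-639 + 3*sqrt(1595)/11) + (667*(1/679) - 286*1/391) = 206*sqrt(-639 + 3*sqrt(1595)/11) + (667/679 - 286/391) = 206*sqrt(-639 + 3*sqrt(1595)/11) + 66603/265489 = 66603/265489 + 206*sqrt(-639 + 3*sqrt(1595)/11)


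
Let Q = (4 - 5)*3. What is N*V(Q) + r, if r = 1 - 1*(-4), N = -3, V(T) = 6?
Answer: -13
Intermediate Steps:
Q = -3 (Q = -1*3 = -3)
r = 5 (r = 1 + 4 = 5)
N*V(Q) + r = -3*6 + 5 = -18 + 5 = -13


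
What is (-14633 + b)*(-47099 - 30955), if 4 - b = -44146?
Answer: -2303919918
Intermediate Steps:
b = 44150 (b = 4 - 1*(-44146) = 4 + 44146 = 44150)
(-14633 + b)*(-47099 - 30955) = (-14633 + 44150)*(-47099 - 30955) = 29517*(-78054) = -2303919918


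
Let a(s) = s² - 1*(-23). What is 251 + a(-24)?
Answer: 850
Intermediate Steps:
a(s) = 23 + s² (a(s) = s² + 23 = 23 + s²)
251 + a(-24) = 251 + (23 + (-24)²) = 251 + (23 + 576) = 251 + 599 = 850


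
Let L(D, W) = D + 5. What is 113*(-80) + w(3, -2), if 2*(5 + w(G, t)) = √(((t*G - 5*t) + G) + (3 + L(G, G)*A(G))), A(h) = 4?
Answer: -9045 + √42/2 ≈ -9041.8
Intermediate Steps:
L(D, W) = 5 + D
w(G, t) = -5 + √(23 - 5*t + 5*G + G*t)/2 (w(G, t) = -5 + √(((t*G - 5*t) + G) + (3 + (5 + G)*4))/2 = -5 + √(((G*t - 5*t) + G) + (3 + (20 + 4*G)))/2 = -5 + √(((-5*t + G*t) + G) + (23 + 4*G))/2 = -5 + √((G - 5*t + G*t) + (23 + 4*G))/2 = -5 + √(23 - 5*t + 5*G + G*t)/2)
113*(-80) + w(3, -2) = 113*(-80) + (-5 + √(23 - 5*(-2) + 5*3 + 3*(-2))/2) = -9040 + (-5 + √(23 + 10 + 15 - 6)/2) = -9040 + (-5 + √42/2) = -9045 + √42/2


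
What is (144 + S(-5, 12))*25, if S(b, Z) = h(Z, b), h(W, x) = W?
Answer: 3900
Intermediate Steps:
S(b, Z) = Z
(144 + S(-5, 12))*25 = (144 + 12)*25 = 156*25 = 3900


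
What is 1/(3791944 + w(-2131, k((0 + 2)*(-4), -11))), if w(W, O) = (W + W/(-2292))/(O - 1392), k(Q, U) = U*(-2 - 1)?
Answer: 3114828/11811258227753 ≈ 2.6372e-7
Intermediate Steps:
k(Q, U) = -3*U (k(Q, U) = U*(-3) = -3*U)
w(W, O) = 2291*W/(2292*(-1392 + O)) (w(W, O) = (W + W*(-1/2292))/(-1392 + O) = (W - W/2292)/(-1392 + O) = (2291*W/2292)/(-1392 + O) = 2291*W/(2292*(-1392 + O)))
1/(3791944 + w(-2131, k((0 + 2)*(-4), -11))) = 1/(3791944 + (2291/2292)*(-2131)/(-1392 - 3*(-11))) = 1/(3791944 + (2291/2292)*(-2131)/(-1392 + 33)) = 1/(3791944 + (2291/2292)*(-2131)/(-1359)) = 1/(3791944 + (2291/2292)*(-2131)*(-1/1359)) = 1/(3791944 + 4882121/3114828) = 1/(11811258227753/3114828) = 3114828/11811258227753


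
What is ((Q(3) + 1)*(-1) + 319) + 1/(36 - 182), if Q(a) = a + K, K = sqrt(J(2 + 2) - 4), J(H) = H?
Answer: 45989/146 ≈ 314.99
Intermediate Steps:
K = 0 (K = sqrt((2 + 2) - 4) = sqrt(4 - 4) = sqrt(0) = 0)
Q(a) = a (Q(a) = a + 0 = a)
((Q(3) + 1)*(-1) + 319) + 1/(36 - 182) = ((3 + 1)*(-1) + 319) + 1/(36 - 182) = (4*(-1) + 319) + 1/(-146) = (-4 + 319) - 1/146 = 315 - 1/146 = 45989/146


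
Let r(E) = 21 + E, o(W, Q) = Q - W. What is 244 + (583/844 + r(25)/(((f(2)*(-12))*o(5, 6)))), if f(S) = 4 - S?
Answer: 153676/633 ≈ 242.77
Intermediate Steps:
244 + (583/844 + r(25)/(((f(2)*(-12))*o(5, 6)))) = 244 + (583/844 + (21 + 25)/((((4 - 1*2)*(-12))*(6 - 1*5)))) = 244 + (583*(1/844) + 46/((((4 - 2)*(-12))*(6 - 5)))) = 244 + (583/844 + 46/(((2*(-12))*1))) = 244 + (583/844 + 46/((-24*1))) = 244 + (583/844 + 46/(-24)) = 244 + (583/844 + 46*(-1/24)) = 244 + (583/844 - 23/12) = 244 - 776/633 = 153676/633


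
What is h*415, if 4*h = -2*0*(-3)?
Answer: 0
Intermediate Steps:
h = 0 (h = (-2*0*(-3))/4 = (0*(-3))/4 = (1/4)*0 = 0)
h*415 = 0*415 = 0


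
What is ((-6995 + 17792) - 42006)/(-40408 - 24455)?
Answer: 10403/21621 ≈ 0.48115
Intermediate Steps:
((-6995 + 17792) - 42006)/(-40408 - 24455) = (10797 - 42006)/(-64863) = -31209*(-1/64863) = 10403/21621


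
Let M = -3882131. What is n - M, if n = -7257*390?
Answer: 1051901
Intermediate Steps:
n = -2830230
n - M = -2830230 - 1*(-3882131) = -2830230 + 3882131 = 1051901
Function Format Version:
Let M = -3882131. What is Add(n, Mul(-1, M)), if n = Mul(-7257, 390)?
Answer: 1051901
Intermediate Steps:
n = -2830230
Add(n, Mul(-1, M)) = Add(-2830230, Mul(-1, -3882131)) = Add(-2830230, 3882131) = 1051901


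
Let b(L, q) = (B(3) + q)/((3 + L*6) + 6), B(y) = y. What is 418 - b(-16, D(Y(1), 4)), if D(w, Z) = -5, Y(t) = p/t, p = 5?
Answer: 36364/87 ≈ 417.98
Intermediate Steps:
Y(t) = 5/t
b(L, q) = (3 + q)/(9 + 6*L) (b(L, q) = (3 + q)/((3 + L*6) + 6) = (3 + q)/((3 + 6*L) + 6) = (3 + q)/(9 + 6*L))
418 - b(-16, D(Y(1), 4)) = 418 - (3 - 5)/(3*(3 + 2*(-16))) = 418 - (-2)/(3*(3 - 32)) = 418 - (-2)/(3*(-29)) = 418 - (-1)*(-2)/(3*29) = 418 - 1*2/87 = 418 - 2/87 = 36364/87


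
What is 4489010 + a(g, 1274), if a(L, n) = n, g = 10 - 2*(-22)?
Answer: 4490284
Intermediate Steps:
g = 54 (g = 10 + 44 = 54)
4489010 + a(g, 1274) = 4489010 + 1274 = 4490284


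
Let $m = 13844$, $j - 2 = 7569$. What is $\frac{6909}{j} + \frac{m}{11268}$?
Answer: $\frac{45665884}{21327507} \approx 2.1412$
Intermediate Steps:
$j = 7571$ ($j = 2 + 7569 = 7571$)
$\frac{6909}{j} + \frac{m}{11268} = \frac{6909}{7571} + \frac{13844}{11268} = 6909 \cdot \frac{1}{7571} + 13844 \cdot \frac{1}{11268} = \frac{6909}{7571} + \frac{3461}{2817} = \frac{45665884}{21327507}$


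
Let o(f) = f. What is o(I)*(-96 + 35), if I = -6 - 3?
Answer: 549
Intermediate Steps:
I = -9
o(I)*(-96 + 35) = -9*(-96 + 35) = -9*(-61) = 549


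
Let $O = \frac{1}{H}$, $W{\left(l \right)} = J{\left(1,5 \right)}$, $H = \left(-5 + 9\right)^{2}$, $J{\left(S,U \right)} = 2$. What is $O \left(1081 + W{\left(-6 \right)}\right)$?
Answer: $\frac{1083}{16} \approx 67.688$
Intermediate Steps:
$H = 16$ ($H = 4^{2} = 16$)
$W{\left(l \right)} = 2$
$O = \frac{1}{16} \approx 0.0625$
$O \left(1081 + W{\left(-6 \right)}\right) = \frac{1081 + 2}{16} = \frac{1}{16} \cdot 1083 = \frac{1083}{16}$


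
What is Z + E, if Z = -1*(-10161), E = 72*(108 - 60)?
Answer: 13617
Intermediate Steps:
E = 3456 (E = 72*48 = 3456)
Z = 10161
Z + E = 10161 + 3456 = 13617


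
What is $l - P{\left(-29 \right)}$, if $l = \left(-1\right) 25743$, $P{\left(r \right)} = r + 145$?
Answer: $-25859$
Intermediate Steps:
$P{\left(r \right)} = 145 + r$
$l = -25743$
$l - P{\left(-29 \right)} = -25743 - \left(145 - 29\right) = -25743 - 116 = -25859$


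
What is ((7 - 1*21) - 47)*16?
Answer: -976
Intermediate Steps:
((7 - 1*21) - 47)*16 = ((7 - 21) - 47)*16 = (-14 - 47)*16 = -61*16 = -976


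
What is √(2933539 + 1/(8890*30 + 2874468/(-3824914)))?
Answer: √84796182154618668192438037894/170016948222 ≈ 1712.8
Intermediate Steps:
√(2933539 + 1/(8890*30 + 2874468/(-3824914))) = √(2933539 + 1/(266700 + 2874468*(-1/3824914))) = √(2933539 + 1/(266700 - 1437234/1912457)) = √(2933539 + 1/(510050844666/1912457)) = √(2933539 + 1912457/510050844666) = √(1496254044812565431/510050844666) = √84796182154618668192438037894/170016948222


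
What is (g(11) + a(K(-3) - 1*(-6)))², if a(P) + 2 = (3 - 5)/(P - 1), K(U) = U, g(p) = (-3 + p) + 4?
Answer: 81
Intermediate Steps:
g(p) = 1 + p
a(P) = -2 - 2/(-1 + P) (a(P) = -2 + (3 - 5)/(P - 1) = -2 - 2/(-1 + P))
(g(11) + a(K(-3) - 1*(-6)))² = ((1 + 11) - 2*(-3 - 1*(-6))/(-1 + (-3 - 1*(-6))))² = (12 - 2*(-3 + 6)/(-1 + (-3 + 6)))² = (12 - 2*3/(-1 + 3))² = (12 - 2*3/2)² = (12 - 2*3*½)² = (12 - 3)² = 9² = 81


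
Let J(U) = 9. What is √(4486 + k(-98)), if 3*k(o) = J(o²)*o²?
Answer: √33298 ≈ 182.48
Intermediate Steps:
k(o) = 3*o² (k(o) = (9*o²)/3 = 3*o²)
√(4486 + k(-98)) = √(4486 + 3*(-98)²) = √(4486 + 3*9604) = √(4486 + 28812) = √33298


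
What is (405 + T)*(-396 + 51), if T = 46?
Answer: -155595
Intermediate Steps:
(405 + T)*(-396 + 51) = (405 + 46)*(-396 + 51) = 451*(-345) = -155595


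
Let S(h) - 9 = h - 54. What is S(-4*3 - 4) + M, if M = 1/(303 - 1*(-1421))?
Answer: -105163/1724 ≈ -60.999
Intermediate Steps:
S(h) = -45 + h (S(h) = 9 + (h - 54) = 9 + (-54 + h) = -45 + h)
M = 1/1724 (M = 1/(303 + 1421) = 1/1724 ≈ 0.00058005)
S(-4*3 - 4) + M = (-45 + (-4*3 - 4)) + 1/1724 = (-45 + (-12 - 4)) + 1/1724 = (-45 - 16) + 1/1724 = -61 + 1/1724 = -105163/1724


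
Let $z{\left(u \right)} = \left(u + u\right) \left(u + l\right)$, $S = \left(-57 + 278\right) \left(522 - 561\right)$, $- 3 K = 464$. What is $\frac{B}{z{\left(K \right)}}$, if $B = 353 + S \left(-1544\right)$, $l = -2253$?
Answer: $\frac{119772801}{6702944} \approx 17.869$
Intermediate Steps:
$K = - \frac{464}{3}$ ($K = \left(- \frac{1}{3}\right) 464 = - \frac{464}{3} \approx -154.67$)
$S = -8619$ ($S = 221 \left(-39\right) = -8619$)
$B = 13308089$ ($B = 353 - -13307736 = 353 + 13307736 = 13308089$)
$z{\left(u \right)} = 2 u \left(-2253 + u\right)$ ($z{\left(u \right)} = \left(u + u\right) \left(u - 2253\right) = 2 u \left(-2253 + u\right)$)
$\frac{B}{z{\left(K \right)}} = \frac{13308089}{2 \left(- \frac{464}{3}\right) \left(-2253 - \frac{464}{3}\right)} = \frac{13308089}{2 \left(- \frac{464}{3}\right) \left(- \frac{7223}{3}\right)} = \frac{13308089}{\frac{6702944}{9}} = 13308089 \cdot \frac{9}{6702944} = \frac{119772801}{6702944}$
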